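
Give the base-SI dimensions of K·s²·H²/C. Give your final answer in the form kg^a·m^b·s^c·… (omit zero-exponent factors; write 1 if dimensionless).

H = kg·m²·s⁻²·A⁻².
So H² = kg²·m⁴·s⁻⁴·A⁻⁴.
C = s·A.
So C⁻¹ = s⁻¹·A⁻¹.
Combining: K·s²·H²·C⁻¹ = K · s² · (kg²·m⁴·s⁻⁴·A⁻⁴) · (s⁻¹·A⁻¹) = kg²·m⁴·s⁻³·A⁻⁵·K.

kg²·m⁴·s⁻³·A⁻⁵·K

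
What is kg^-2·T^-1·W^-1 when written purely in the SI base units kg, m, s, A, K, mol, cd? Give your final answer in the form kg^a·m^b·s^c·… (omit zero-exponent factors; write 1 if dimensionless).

kg⁻⁴·m⁻²·s⁵·A

T = kg·s⁻²·A⁻¹.
So T⁻¹ = kg⁻¹·s²·A.
W = kg·m²·s⁻³.
So W⁻¹ = kg⁻¹·m⁻²·s³.
Combining: kg⁻²·T⁻¹·W⁻¹ = kg⁻² · (kg⁻¹·s²·A) · (kg⁻¹·m⁻²·s³) = kg⁻⁴·m⁻²·s⁵·A.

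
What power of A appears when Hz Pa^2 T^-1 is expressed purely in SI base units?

Hz = 1/s = s⁻¹ (frequency is cycles per second).
Pa = N/m² (pressure = force per area),
    = kg·m⁻¹·s⁻².
So Pa² = kg²·m⁻²·s⁻⁴.
T = Wb/m² (flux density = flux per area),
    = kg·s⁻²·A⁻¹.
So T⁻¹ = kg⁻¹·s²·A.
Combining: Hz·Pa²·T⁻¹ = s⁻¹ · (kg²·m⁻²·s⁻⁴) · (kg⁻¹·s²·A) = kg·m⁻²·s⁻³·A.
The exponent of A is 1.

1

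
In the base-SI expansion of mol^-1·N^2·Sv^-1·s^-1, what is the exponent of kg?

2

N = kg·m·s⁻².
So N² = kg²·m²·s⁻⁴.
Sv = m²·s⁻².
So Sv⁻¹ = m⁻²·s².
Combining: mol⁻¹·N²·Sv⁻¹·s⁻¹ = mol⁻¹ · (kg²·m²·s⁻⁴) · (m⁻²·s²) · s⁻¹ = kg²·s⁻³·mol⁻¹.
The exponent of kg is 2.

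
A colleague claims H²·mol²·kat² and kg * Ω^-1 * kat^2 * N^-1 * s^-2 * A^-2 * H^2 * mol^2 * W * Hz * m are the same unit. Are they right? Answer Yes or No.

Left side:
  H = Wb/A (inductance = flux per current),
      = kg·m²·s⁻²·A⁻².
  So H² = kg²·m⁴·s⁻⁴·A⁻⁴.
  kat = mol/s = s⁻¹·mol (catalytic activity).
  So kat² = s⁻²·mol².
  Combining: H²·mol²·kat² = (kg²·m⁴·s⁻⁴·A⁻⁴) · mol² · (s⁻²·mol²) = kg²·m⁴·s⁻⁶·A⁻⁴·mol⁴.
Right side:
  Ω = V/A (resistance = voltage per current),
      = kg·m²·s⁻³·A⁻².
  So Ω⁻¹ = kg⁻¹·m⁻²·s³·A².
  kat = mol/s = s⁻¹·mol (catalytic activity).
  So kat² = s⁻²·mol².
  N = kg·m/s² = kg·m·s⁻² (force = mass × acceleration).
  So N⁻¹ = kg⁻¹·m⁻¹·s².
  H = Wb/A (inductance = flux per current),
      = kg·m²·s⁻²·A⁻².
  So H² = kg²·m⁴·s⁻⁴·A⁻⁴.
  W = J/s (power = energy per time),
      = kg·m²·s⁻³.
  Hz = 1/s = s⁻¹ (frequency is cycles per second).
  Combining: kg·Ω⁻¹·kat²·N⁻¹·s⁻²·A⁻²·H²·mol²·W·Hz·m = kg · (kg⁻¹·m⁻²·s³·A²) · (s⁻²·mol²) · (kg⁻¹·m⁻¹·s²) · s⁻² · A⁻² · (kg²·m⁴·s⁻⁴·A⁻⁴) · mol² · (kg·m²·s⁻³) · s⁻¹ · m = kg²·m⁴·s⁻⁷·A⁻⁴·mol⁴.
Left is kg²·m⁴·s⁻⁶·A⁻⁴·mol⁴; right is kg²·m⁴·s⁻⁷·A⁻⁴·mol⁴ — different.

No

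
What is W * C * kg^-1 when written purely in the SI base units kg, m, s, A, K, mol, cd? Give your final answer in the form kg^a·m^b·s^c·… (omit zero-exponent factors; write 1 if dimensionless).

m²·s⁻²·A

W = kg·m²·s⁻³.
C = s·A.
Combining: W·C·kg⁻¹ = (kg·m²·s⁻³) · (s·A) · kg⁻¹ = m²·s⁻²·A.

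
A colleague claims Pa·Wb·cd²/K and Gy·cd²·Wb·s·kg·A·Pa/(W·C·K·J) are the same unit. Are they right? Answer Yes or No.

No

Left side:
  Pa = N/m² (pressure = force per area),
      = kg·m⁻¹·s⁻².
  Wb = V·s (flux: a volt is a weber per second),
      = kg·m²·s⁻²·A⁻¹.
  Combining: K⁻¹·Pa·Wb·cd² = K⁻¹ · (kg·m⁻¹·s⁻²) · (kg·m²·s⁻²·A⁻¹) · cd² = kg²·m·s⁻⁴·A⁻¹·K⁻¹·cd².
Right side:
  Gy = J/kg (absorbed dose = energy per mass),
      = m²·s⁻².
  W = J/s (power = energy per time),
      = kg·m²·s⁻³.
  So W⁻¹ = kg⁻¹·m⁻²·s³.
  Wb = V·s (flux: a volt is a weber per second),
      = kg·m²·s⁻²·A⁻¹.
  C = A·s = s·A (charge = current × time).
  So C⁻¹ = s⁻¹·A⁻¹.
  J = N·m (work = force × distance),
      = kg·m²·s⁻².
  So J⁻¹ = kg⁻¹·m⁻²·s².
  Pa = N/m² (pressure = force per area),
      = kg·m⁻¹·s⁻².
  Combining: Gy·cd²·W⁻¹·Wb·s·C⁻¹·kg·A·K⁻¹·J⁻¹·Pa = (m²·s⁻²) · cd² · (kg⁻¹·m⁻²·s³) · (kg·m²·s⁻²·A⁻¹) · s · (s⁻¹·A⁻¹) · kg · A · K⁻¹ · (kg⁻¹·m⁻²·s²) · (kg·m⁻¹·s⁻²) = kg·m⁻¹·s⁻¹·A⁻¹·K⁻¹·cd².
Left is kg²·m·s⁻⁴·A⁻¹·K⁻¹·cd²; right is kg·m⁻¹·s⁻¹·A⁻¹·K⁻¹·cd² — different.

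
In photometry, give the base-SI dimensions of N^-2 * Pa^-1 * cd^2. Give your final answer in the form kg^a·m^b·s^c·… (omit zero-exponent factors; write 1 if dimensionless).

N = kg·m/s² = kg·m·s⁻² (force = mass × acceleration).
So N⁻² = kg⁻²·m⁻²·s⁴.
Pa = N/m² (pressure = force per area),
    = kg·m⁻¹·s⁻².
So Pa⁻¹ = kg⁻¹·m·s².
Combining: N⁻²·Pa⁻¹·cd² = (kg⁻²·m⁻²·s⁴) · (kg⁻¹·m·s²) · cd² = kg⁻³·m⁻¹·s⁶·cd².

kg⁻³·m⁻¹·s⁶·cd²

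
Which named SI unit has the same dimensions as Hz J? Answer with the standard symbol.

W

Hz = s⁻¹.
J = kg·m²·s⁻².
Combining: Hz·J = s⁻¹ · (kg·m²·s⁻²) = kg·m²·s⁻³.
kg·m²·s⁻³ is the base-SI form of the watt.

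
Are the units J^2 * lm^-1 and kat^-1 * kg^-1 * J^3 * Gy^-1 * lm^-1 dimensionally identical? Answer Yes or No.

Left side:
  J = N·m (work = force × distance),
      = kg·m²·s⁻².
  So J² = kg²·m⁴·s⁻⁴.
  lm = cd·sr = cd (luminous flux; sr is dimensionless).
  So lm⁻¹ = cd⁻¹.
  Combining: J²·lm⁻¹ = (kg²·m⁴·s⁻⁴) · cd⁻¹ = kg²·m⁴·s⁻⁴·cd⁻¹.
Right side:
  kat = s⁻¹·mol.
  So kat⁻¹ = s·mol⁻¹.
  J = kg·m²·s⁻².
  So J³ = kg³·m⁶·s⁻⁶.
  Gy = m²·s⁻².
  So Gy⁻¹ = m⁻²·s².
  lm = cd.
  So lm⁻¹ = cd⁻¹.
  Combining: kat⁻¹·kg⁻¹·J³·Gy⁻¹·lm⁻¹ = (s·mol⁻¹) · kg⁻¹ · (kg³·m⁶·s⁻⁶) · (m⁻²·s²) · cd⁻¹ = kg²·m⁴·s⁻³·mol⁻¹·cd⁻¹.
Left is kg²·m⁴·s⁻⁴·cd⁻¹; right is kg²·m⁴·s⁻³·mol⁻¹·cd⁻¹ — different.

No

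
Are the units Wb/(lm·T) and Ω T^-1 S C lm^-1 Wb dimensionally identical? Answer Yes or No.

Left side:
  Wb = V·s (flux: a volt is a weber per second),
      = kg·m²·s⁻²·A⁻¹.
  lm = cd·sr = cd (luminous flux; sr is dimensionless).
  So lm⁻¹ = cd⁻¹.
  T = Wb/m² (flux density = flux per area),
      = kg·s⁻²·A⁻¹.
  So T⁻¹ = kg⁻¹·s²·A.
  Combining: Wb·lm⁻¹·T⁻¹ = (kg·m²·s⁻²·A⁻¹) · cd⁻¹ · (kg⁻¹·s²·A) = m²·cd⁻¹.
Right side:
  Ω = kg·m²·s⁻³·A⁻².
  T = kg·s⁻²·A⁻¹.
  So T⁻¹ = kg⁻¹·s²·A.
  S = kg⁻¹·m⁻²·s³·A².
  C = s·A.
  lm = cd.
  So lm⁻¹ = cd⁻¹.
  Wb = kg·m²·s⁻²·A⁻¹.
  Combining: Ω·T⁻¹·S·C·lm⁻¹·Wb = (kg·m²·s⁻³·A⁻²) · (kg⁻¹·s²·A) · (kg⁻¹·m⁻²·s³·A²) · (s·A) · cd⁻¹ · (kg·m²·s⁻²·A⁻¹) = m²·s·A·cd⁻¹.
Left is m²·cd⁻¹; right is m²·s·A·cd⁻¹ — different.

No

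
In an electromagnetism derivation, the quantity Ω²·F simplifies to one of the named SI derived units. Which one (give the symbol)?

H

Ω = V/A (resistance = voltage per current),
    = kg·m²·s⁻³·A⁻².
So Ω² = kg²·m⁴·s⁻⁶·A⁻⁴.
F = C/V (capacitance = charge per voltage),
    = A·s/(kg·m²·s⁻³·A⁻¹) (substituting C and V),
    = kg⁻¹·m⁻²·s⁴·A².
Combining: Ω²·F = (kg²·m⁴·s⁻⁶·A⁻⁴) · (kg⁻¹·m⁻²·s⁴·A²) = kg·m²·s⁻²·A⁻².
kg·m²·s⁻²·A⁻² is the base-SI form of the henry.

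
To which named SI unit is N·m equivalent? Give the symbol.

J

N = kg·m/s² = kg·m·s⁻² (force = mass × acceleration).
Combining: N·m = (kg·m·s⁻²) · m = kg·m²·s⁻².
kg·m²·s⁻² is the base-SI form of the joule.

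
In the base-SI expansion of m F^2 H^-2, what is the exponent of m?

F = C/V (capacitance = charge per voltage),
    = A·s/(kg·m²·s⁻³·A⁻¹) (substituting C and V),
    = kg⁻¹·m⁻²·s⁴·A².
So F² = kg⁻²·m⁻⁴·s⁸·A⁴.
H = Wb/A (inductance = flux per current),
    = kg·m²·s⁻²·A⁻².
So H⁻² = kg⁻²·m⁻⁴·s⁴·A⁴.
Combining: m·F²·H⁻² = m · (kg⁻²·m⁻⁴·s⁸·A⁴) · (kg⁻²·m⁻⁴·s⁴·A⁴) = kg⁻⁴·m⁻⁷·s¹²·A⁸.
The exponent of m is -7.

-7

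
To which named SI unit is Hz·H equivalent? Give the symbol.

Hz = 1/s = s⁻¹ (frequency is cycles per second).
H = Wb/A (inductance = flux per current),
    = kg·m²·s⁻²·A⁻².
Combining: Hz·H = s⁻¹ · (kg·m²·s⁻²·A⁻²) = kg·m²·s⁻³·A⁻².
kg·m²·s⁻³·A⁻² is the base-SI form of the ohm.

Ω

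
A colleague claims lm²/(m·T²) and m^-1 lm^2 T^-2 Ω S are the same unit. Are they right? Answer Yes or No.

Yes

Left side:
  lm = cd·sr = cd (luminous flux; sr is dimensionless).
  So lm² = cd².
  T = Wb/m² (flux density = flux per area),
      = kg·s⁻²·A⁻¹.
  So T⁻² = kg⁻²·s⁴·A².
  Combining: m⁻¹·lm²·T⁻² = m⁻¹ · cd² · (kg⁻²·s⁴·A²) = kg⁻²·m⁻¹·s⁴·A²·cd².
Right side:
  lm = cd.
  So lm² = cd².
  T = kg·s⁻²·A⁻¹.
  So T⁻² = kg⁻²·s⁴·A².
  Ω = kg·m²·s⁻³·A⁻².
  S = kg⁻¹·m⁻²·s³·A².
  Combining: m⁻¹·lm²·T⁻²·Ω·S = m⁻¹ · cd² · (kg⁻²·s⁴·A²) · (kg·m²·s⁻³·A⁻²) · (kg⁻¹·m⁻²·s³·A²) = kg⁻²·m⁻¹·s⁴·A²·cd².
Both reduce to kg⁻²·m⁻¹·s⁴·A²·cd².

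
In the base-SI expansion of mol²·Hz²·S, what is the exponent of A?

Hz = 1/s = s⁻¹ (frequency is cycles per second).
So Hz² = s⁻².
S = 1/Ω (conductance is reciprocal resistance),
    = kg⁻¹·m⁻²·s³·A².
Combining: mol²·Hz²·S = mol² · s⁻² · (kg⁻¹·m⁻²·s³·A²) = kg⁻¹·m⁻²·s·A²·mol².
The exponent of A is 2.

2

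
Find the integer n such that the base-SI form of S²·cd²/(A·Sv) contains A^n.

3

S = 1/Ω (conductance is reciprocal resistance),
    = kg⁻¹·m⁻²·s³·A².
So S² = kg⁻²·m⁻⁴·s⁶·A⁴.
Sv = J/kg (equivalent dose = energy per mass),
    = m²·s⁻².
So Sv⁻¹ = m⁻²·s².
Combining: A⁻¹·S²·Sv⁻¹·cd² = A⁻¹ · (kg⁻²·m⁻⁴·s⁶·A⁴) · (m⁻²·s²) · cd² = kg⁻²·m⁻⁶·s⁸·A³·cd².
The exponent of A is 3.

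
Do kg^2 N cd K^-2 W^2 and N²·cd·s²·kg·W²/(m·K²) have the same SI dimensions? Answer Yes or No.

Yes

Left side:
  N = kg·m/s² = kg·m·s⁻² (force = mass × acceleration).
  W = J/s (power = energy per time),
      = kg·m²·s⁻³.
  So W² = kg²·m⁴·s⁻⁶.
  Combining: kg²·N·cd·K⁻²·W² = kg² · (kg·m·s⁻²) · cd · K⁻² · (kg²·m⁴·s⁻⁶) = kg⁵·m⁵·s⁻⁸·K⁻²·cd.
Right side:
  N = kg·m/s² = kg·m·s⁻² (force = mass × acceleration).
  So N² = kg²·m²·s⁻⁴.
  W = J/s (power = energy per time),
      = kg·m²·s⁻³.
  So W² = kg²·m⁴·s⁻⁶.
  Combining: N²·m⁻¹·cd·s²·K⁻²·kg·W² = (kg²·m²·s⁻⁴) · m⁻¹ · cd · s² · K⁻² · kg · (kg²·m⁴·s⁻⁶) = kg⁵·m⁵·s⁻⁸·K⁻²·cd.
Both reduce to kg⁵·m⁵·s⁻⁸·K⁻²·cd.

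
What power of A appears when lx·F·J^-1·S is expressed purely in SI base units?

4

lx = m⁻²·cd.
F = kg⁻¹·m⁻²·s⁴·A².
J = kg·m²·s⁻².
So J⁻¹ = kg⁻¹·m⁻²·s².
S = kg⁻¹·m⁻²·s³·A².
Combining: lx·F·J⁻¹·S = (m⁻²·cd) · (kg⁻¹·m⁻²·s⁴·A²) · (kg⁻¹·m⁻²·s²) · (kg⁻¹·m⁻²·s³·A²) = kg⁻³·m⁻⁸·s⁹·A⁴·cd.
The exponent of A is 4.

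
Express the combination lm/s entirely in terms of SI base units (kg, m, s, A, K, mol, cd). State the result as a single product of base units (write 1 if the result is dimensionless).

s⁻¹·cd

lm = cd·sr = cd (luminous flux; sr is dimensionless).
Combining: lm·s⁻¹ = cd · s⁻¹ = s⁻¹·cd.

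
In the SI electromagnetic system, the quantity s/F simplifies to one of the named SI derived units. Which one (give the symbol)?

Ω

F = C/V (capacitance = charge per voltage),
    = A·s/(kg·m²·s⁻³·A⁻¹) (substituting C and V),
    = kg⁻¹·m⁻²·s⁴·A².
So F⁻¹ = kg·m²·s⁻⁴·A⁻².
Combining: s·F⁻¹ = s · (kg·m²·s⁻⁴·A⁻²) = kg·m²·s⁻³·A⁻².
kg·m²·s⁻³·A⁻² is the base-SI form of the ohm.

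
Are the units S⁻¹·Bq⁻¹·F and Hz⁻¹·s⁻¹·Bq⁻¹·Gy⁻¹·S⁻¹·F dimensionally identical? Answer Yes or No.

Left side:
  S = kg⁻¹·m⁻²·s³·A².
  So S⁻¹ = kg·m²·s⁻³·A⁻².
  Bq = s⁻¹.
  So Bq⁻¹ = s.
  F = kg⁻¹·m⁻²·s⁴·A².
  Combining: S⁻¹·Bq⁻¹·F = (kg·m²·s⁻³·A⁻²) · s · (kg⁻¹·m⁻²·s⁴·A²) = s².
Right side:
  Hz = 1/s = s⁻¹ (frequency is cycles per second).
  So Hz⁻¹ = s.
  Bq = 1/s = s⁻¹ (activity is decays per second).
  So Bq⁻¹ = s.
  Gy = J/kg (absorbed dose = energy per mass),
      = m²·s⁻².
  So Gy⁻¹ = m⁻²·s².
  S = 1/Ω (conductance is reciprocal resistance),
      = kg⁻¹·m⁻²·s³·A².
  So S⁻¹ = kg·m²·s⁻³·A⁻².
  F = C/V (capacitance = charge per voltage),
      = A·s/(kg·m²·s⁻³·A⁻¹) (substituting C and V),
      = kg⁻¹·m⁻²·s⁴·A².
  Combining: Hz⁻¹·s⁻¹·Bq⁻¹·Gy⁻¹·S⁻¹·F = s · s⁻¹ · s · (m⁻²·s²) · (kg·m²·s⁻³·A⁻²) · (kg⁻¹·m⁻²·s⁴·A²) = m⁻²·s⁴.
Left is s²; right is m⁻²·s⁴ — different.

No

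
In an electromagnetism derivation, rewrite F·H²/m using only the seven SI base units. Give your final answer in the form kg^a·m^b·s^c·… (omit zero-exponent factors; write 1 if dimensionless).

kg·m·A⁻²

F = kg⁻¹·m⁻²·s⁴·A².
H = kg·m²·s⁻²·A⁻².
So H² = kg²·m⁴·s⁻⁴·A⁻⁴.
Combining: F·m⁻¹·H² = (kg⁻¹·m⁻²·s⁴·A²) · m⁻¹ · (kg²·m⁴·s⁻⁴·A⁻⁴) = kg·m·A⁻².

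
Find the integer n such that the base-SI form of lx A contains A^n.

1

lx = m⁻²·cd.
Combining: lx·A = (m⁻²·cd) · A = m⁻²·A·cd.
The exponent of A is 1.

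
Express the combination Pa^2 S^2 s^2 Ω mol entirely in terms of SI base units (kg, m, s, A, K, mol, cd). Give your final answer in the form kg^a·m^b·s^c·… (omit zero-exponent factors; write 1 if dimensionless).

Pa = N/m² (pressure = force per area),
    = kg·m⁻¹·s⁻².
So Pa² = kg²·m⁻²·s⁻⁴.
S = 1/Ω (conductance is reciprocal resistance),
    = kg⁻¹·m⁻²·s³·A².
So S² = kg⁻²·m⁻⁴·s⁶·A⁴.
Ω = V/A (resistance = voltage per current),
    = kg·m²·s⁻³·A⁻².
Combining: Pa²·S²·s²·Ω·mol = (kg²·m⁻²·s⁻⁴) · (kg⁻²·m⁻⁴·s⁶·A⁴) · s² · (kg·m²·s⁻³·A⁻²) · mol = kg·m⁻⁴·s·A²·mol.

kg·m⁻⁴·s·A²·mol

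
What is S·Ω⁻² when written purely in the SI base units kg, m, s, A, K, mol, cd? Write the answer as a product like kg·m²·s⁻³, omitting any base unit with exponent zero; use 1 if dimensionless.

kg⁻³·m⁻⁶·s⁹·A⁶

S = kg⁻¹·m⁻²·s³·A².
Ω = kg·m²·s⁻³·A⁻².
So Ω⁻² = kg⁻²·m⁻⁴·s⁶·A⁴.
Combining: S·Ω⁻² = (kg⁻¹·m⁻²·s³·A²) · (kg⁻²·m⁻⁴·s⁶·A⁴) = kg⁻³·m⁻⁶·s⁹·A⁶.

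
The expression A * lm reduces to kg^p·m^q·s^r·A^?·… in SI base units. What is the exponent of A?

1

lm = cd·sr = cd (luminous flux; sr is dimensionless).
Combining: A·lm = A · cd = A·cd.
The exponent of A is 1.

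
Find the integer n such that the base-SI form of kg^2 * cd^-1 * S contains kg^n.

S = 1/Ω (conductance is reciprocal resistance),
    = kg⁻¹·m⁻²·s³·A².
Combining: kg²·cd⁻¹·S = kg² · cd⁻¹ · (kg⁻¹·m⁻²·s³·A²) = kg·m⁻²·s³·A²·cd⁻¹.
The exponent of kg is 1.

1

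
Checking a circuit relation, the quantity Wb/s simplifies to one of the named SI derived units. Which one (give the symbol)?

Wb = kg·m²·s⁻²·A⁻¹.
Combining: s⁻¹·Wb = s⁻¹ · (kg·m²·s⁻²·A⁻¹) = kg·m²·s⁻³·A⁻¹.
kg·m²·s⁻³·A⁻¹ is the base-SI form of the volt.

V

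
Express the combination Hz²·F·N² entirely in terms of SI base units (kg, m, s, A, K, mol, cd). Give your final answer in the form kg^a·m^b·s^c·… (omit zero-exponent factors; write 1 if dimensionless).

Hz = 1/s = s⁻¹ (frequency is cycles per second).
So Hz² = s⁻².
F = C/V (capacitance = charge per voltage),
    = A·s/(kg·m²·s⁻³·A⁻¹) (substituting C and V),
    = kg⁻¹·m⁻²·s⁴·A².
N = kg·m/s² = kg·m·s⁻² (force = mass × acceleration).
So N² = kg²·m²·s⁻⁴.
Combining: Hz²·F·N² = s⁻² · (kg⁻¹·m⁻²·s⁴·A²) · (kg²·m²·s⁻⁴) = kg·s⁻²·A².

kg·s⁻²·A²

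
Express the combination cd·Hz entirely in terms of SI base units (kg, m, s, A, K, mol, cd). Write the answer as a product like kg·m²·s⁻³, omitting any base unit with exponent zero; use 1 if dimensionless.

s⁻¹·cd

Hz = 1/s = s⁻¹ (frequency is cycles per second).
Combining: cd·Hz = cd · s⁻¹ = s⁻¹·cd.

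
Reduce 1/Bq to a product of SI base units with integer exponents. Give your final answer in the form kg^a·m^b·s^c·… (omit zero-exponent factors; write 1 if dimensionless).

Bq = s⁻¹.
So Bq⁻¹ = s.

s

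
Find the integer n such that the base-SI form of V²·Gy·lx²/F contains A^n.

-4

V = kg·m²·s⁻³·A⁻¹.
So V² = kg²·m⁴·s⁻⁶·A⁻².
Gy = m²·s⁻².
lx = m⁻²·cd.
So lx² = m⁻⁴·cd².
F = kg⁻¹·m⁻²·s⁴·A².
So F⁻¹ = kg·m²·s⁻⁴·A⁻².
Combining: V²·Gy·lx²·F⁻¹ = (kg²·m⁴·s⁻⁶·A⁻²) · (m²·s⁻²) · (m⁻⁴·cd²) · (kg·m²·s⁻⁴·A⁻²) = kg³·m⁴·s⁻¹²·A⁻⁴·cd².
The exponent of A is -4.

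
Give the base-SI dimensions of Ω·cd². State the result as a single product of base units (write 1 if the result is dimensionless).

kg·m²·s⁻³·A⁻²·cd²

Ω = kg·m²·s⁻³·A⁻².
Combining: Ω·cd² = (kg·m²·s⁻³·A⁻²) · cd² = kg·m²·s⁻³·A⁻²·cd².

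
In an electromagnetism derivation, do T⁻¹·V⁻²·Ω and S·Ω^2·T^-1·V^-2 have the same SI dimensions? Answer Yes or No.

Left side:
  T = Wb/m² (flux density = flux per area),
      = kg·s⁻²·A⁻¹.
  So T⁻¹ = kg⁻¹·s²·A.
  V = W/A (potential = power per current),
      = kg·m²·s⁻³·A⁻¹.
  So V⁻² = kg⁻²·m⁻⁴·s⁶·A².
  Ω = V/A (resistance = voltage per current),
      = kg·m²·s⁻³·A⁻².
  Combining: T⁻¹·V⁻²·Ω = (kg⁻¹·s²·A) · (kg⁻²·m⁻⁴·s⁶·A²) · (kg·m²·s⁻³·A⁻²) = kg⁻²·m⁻²·s⁵·A.
Right side:
  S = 1/Ω (conductance is reciprocal resistance),
      = kg⁻¹·m⁻²·s³·A².
  Ω = V/A (resistance = voltage per current),
      = kg·m²·s⁻³·A⁻².
  So Ω² = kg²·m⁴·s⁻⁶·A⁻⁴.
  T = Wb/m² (flux density = flux per area),
      = kg·s⁻²·A⁻¹.
  So T⁻¹ = kg⁻¹·s²·A.
  V = W/A (potential = power per current),
      = kg·m²·s⁻³·A⁻¹.
  So V⁻² = kg⁻²·m⁻⁴·s⁶·A².
  Combining: S·Ω²·T⁻¹·V⁻² = (kg⁻¹·m⁻²·s³·A²) · (kg²·m⁴·s⁻⁶·A⁻⁴) · (kg⁻¹·s²·A) · (kg⁻²·m⁻⁴·s⁶·A²) = kg⁻²·m⁻²·s⁵·A.
Both reduce to kg⁻²·m⁻²·s⁵·A.

Yes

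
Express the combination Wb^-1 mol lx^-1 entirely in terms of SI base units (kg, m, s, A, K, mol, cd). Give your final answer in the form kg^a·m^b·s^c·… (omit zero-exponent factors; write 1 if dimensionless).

kg⁻¹·s²·A·mol·cd⁻¹

Wb = V·s (flux: a volt is a weber per second),
    = kg·m²·s⁻²·A⁻¹.
So Wb⁻¹ = kg⁻¹·m⁻²·s²·A.
lx = lm/m² (illuminance = luminous flux per area),
    = m⁻²·cd.
So lx⁻¹ = m²·cd⁻¹.
Combining: Wb⁻¹·mol·lx⁻¹ = (kg⁻¹·m⁻²·s²·A) · mol · (m²·cd⁻¹) = kg⁻¹·s²·A·mol·cd⁻¹.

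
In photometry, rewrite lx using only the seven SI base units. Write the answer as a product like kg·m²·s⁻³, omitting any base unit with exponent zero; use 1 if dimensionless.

lx = lm/m² (illuminance = luminous flux per area),
    = m⁻²·cd.

m⁻²·cd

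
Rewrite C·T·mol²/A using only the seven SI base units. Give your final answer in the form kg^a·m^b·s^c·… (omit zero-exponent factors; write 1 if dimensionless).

C = A·s = s·A (charge = current × time).
T = Wb/m² (flux density = flux per area),
    = kg·s⁻²·A⁻¹.
Combining: A⁻¹·C·T·mol² = A⁻¹ · (s·A) · (kg·s⁻²·A⁻¹) · mol² = kg·s⁻¹·A⁻¹·mol².

kg·s⁻¹·A⁻¹·mol²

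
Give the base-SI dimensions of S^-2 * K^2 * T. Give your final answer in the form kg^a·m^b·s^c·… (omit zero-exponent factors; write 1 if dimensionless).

kg³·m⁴·s⁻⁸·A⁻⁵·K²

S = 1/Ω (conductance is reciprocal resistance),
    = kg⁻¹·m⁻²·s³·A².
So S⁻² = kg²·m⁴·s⁻⁶·A⁻⁴.
T = Wb/m² (flux density = flux per area),
    = kg·s⁻²·A⁻¹.
Combining: S⁻²·K²·T = (kg²·m⁴·s⁻⁶·A⁻⁴) · K² · (kg·s⁻²·A⁻¹) = kg³·m⁴·s⁻⁸·A⁻⁵·K².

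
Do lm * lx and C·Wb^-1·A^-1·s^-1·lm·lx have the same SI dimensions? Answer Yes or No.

No

Left side:
  lm = cd.
  lx = m⁻²·cd.
  Combining: lm·lx = cd · (m⁻²·cd) = m⁻²·cd².
Right side:
  C = s·A.
  Wb = kg·m²·s⁻²·A⁻¹.
  So Wb⁻¹ = kg⁻¹·m⁻²·s²·A.
  lm = cd.
  lx = m⁻²·cd.
  Combining: C·Wb⁻¹·A⁻¹·s⁻¹·lm·lx = (s·A) · (kg⁻¹·m⁻²·s²·A) · A⁻¹ · s⁻¹ · cd · (m⁻²·cd) = kg⁻¹·m⁻⁴·s²·A·cd².
Left is m⁻²·cd²; right is kg⁻¹·m⁻⁴·s²·A·cd² — different.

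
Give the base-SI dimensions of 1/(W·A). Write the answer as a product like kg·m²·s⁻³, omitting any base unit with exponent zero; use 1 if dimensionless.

W = J/s (power = energy per time),
    = kg·m²·s⁻³.
So W⁻¹ = kg⁻¹·m⁻²·s³.
Combining: W⁻¹·A⁻¹ = (kg⁻¹·m⁻²·s³) · A⁻¹ = kg⁻¹·m⁻²·s³·A⁻¹.

kg⁻¹·m⁻²·s³·A⁻¹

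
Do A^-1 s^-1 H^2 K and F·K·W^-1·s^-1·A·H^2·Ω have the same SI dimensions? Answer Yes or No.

Left side:
  H = kg·m²·s⁻²·A⁻².
  So H² = kg²·m⁴·s⁻⁴·A⁻⁴.
  Combining: A⁻¹·s⁻¹·H²·K = A⁻¹ · s⁻¹ · (kg²·m⁴·s⁻⁴·A⁻⁴) · K = kg²·m⁴·s⁻⁵·A⁻⁵·K.
Right side:
  F = C/V (capacitance = charge per voltage),
      = A·s/(kg·m²·s⁻³·A⁻¹) (substituting C and V),
      = kg⁻¹·m⁻²·s⁴·A².
  W = J/s (power = energy per time),
      = kg·m²·s⁻³.
  So W⁻¹ = kg⁻¹·m⁻²·s³.
  H = Wb/A (inductance = flux per current),
      = kg·m²·s⁻²·A⁻².
  So H² = kg²·m⁴·s⁻⁴·A⁻⁴.
  Ω = V/A (resistance = voltage per current),
      = kg·m²·s⁻³·A⁻².
  Combining: F·K·W⁻¹·s⁻¹·A·H²·Ω = (kg⁻¹·m⁻²·s⁴·A²) · K · (kg⁻¹·m⁻²·s³) · s⁻¹ · A · (kg²·m⁴·s⁻⁴·A⁻⁴) · (kg·m²·s⁻³·A⁻²) = kg·m²·s⁻¹·A⁻³·K.
Left is kg²·m⁴·s⁻⁵·A⁻⁵·K; right is kg·m²·s⁻¹·A⁻³·K — different.

No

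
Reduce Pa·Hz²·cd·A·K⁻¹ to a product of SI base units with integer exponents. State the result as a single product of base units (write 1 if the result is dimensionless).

Pa = kg·m⁻¹·s⁻².
Hz = s⁻¹.
So Hz² = s⁻².
Combining: Pa·Hz²·cd·A·K⁻¹ = (kg·m⁻¹·s⁻²) · s⁻² · cd · A · K⁻¹ = kg·m⁻¹·s⁻⁴·A·K⁻¹·cd.

kg·m⁻¹·s⁻⁴·A·K⁻¹·cd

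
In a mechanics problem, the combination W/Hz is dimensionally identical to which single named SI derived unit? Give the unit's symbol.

J

W = J/s (power = energy per time),
    = kg·m²·s⁻³.
Hz = 1/s = s⁻¹ (frequency is cycles per second).
So Hz⁻¹ = s.
Combining: W·Hz⁻¹ = (kg·m²·s⁻³) · s = kg·m²·s⁻².
kg·m²·s⁻² is the base-SI form of the joule.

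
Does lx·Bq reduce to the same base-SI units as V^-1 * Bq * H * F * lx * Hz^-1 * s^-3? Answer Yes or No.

No

Left side:
  lx = lm/m² (illuminance = luminous flux per area),
      = m⁻²·cd.
  Bq = 1/s = s⁻¹ (activity is decays per second).
  Combining: lx·Bq = (m⁻²·cd) · s⁻¹ = m⁻²·s⁻¹·cd.
Right side:
  V = W/A (potential = power per current),
      = kg·m²·s⁻³·A⁻¹.
  So V⁻¹ = kg⁻¹·m⁻²·s³·A.
  Bq = 1/s = s⁻¹ (activity is decays per second).
  H = Wb/A (inductance = flux per current),
      = kg·m²·s⁻²·A⁻².
  F = C/V (capacitance = charge per voltage),
      = A·s/(kg·m²·s⁻³·A⁻¹) (substituting C and V),
      = kg⁻¹·m⁻²·s⁴·A².
  lx = lm/m² (illuminance = luminous flux per area),
      = m⁻²·cd.
  Hz = 1/s = s⁻¹ (frequency is cycles per second).
  So Hz⁻¹ = s.
  Combining: V⁻¹·Bq·H·F·lx·Hz⁻¹·s⁻³ = (kg⁻¹·m⁻²·s³·A) · s⁻¹ · (kg·m²·s⁻²·A⁻²) · (kg⁻¹·m⁻²·s⁴·A²) · (m⁻²·cd) · s · s⁻³ = kg⁻¹·m⁻⁴·s²·A·cd.
Left is m⁻²·s⁻¹·cd; right is kg⁻¹·m⁻⁴·s²·A·cd — different.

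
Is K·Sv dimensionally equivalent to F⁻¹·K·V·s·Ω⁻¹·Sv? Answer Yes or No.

No

Left side:
  Sv = m²·s⁻².
  Combining: K·Sv = K · (m²·s⁻²) = m²·s⁻²·K.
Right side:
  F = C/V (capacitance = charge per voltage),
      = A·s/(kg·m²·s⁻³·A⁻¹) (substituting C and V),
      = kg⁻¹·m⁻²·s⁴·A².
  So F⁻¹ = kg·m²·s⁻⁴·A⁻².
  V = W/A (potential = power per current),
      = kg·m²·s⁻³·A⁻¹.
  Ω = V/A (resistance = voltage per current),
      = kg·m²·s⁻³·A⁻².
  So Ω⁻¹ = kg⁻¹·m⁻²·s³·A².
  Sv = J/kg (equivalent dose = energy per mass),
      = m²·s⁻².
  Combining: F⁻¹·K·V·s·Ω⁻¹·Sv = (kg·m²·s⁻⁴·A⁻²) · K · (kg·m²·s⁻³·A⁻¹) · s · (kg⁻¹·m⁻²·s³·A²) · (m²·s⁻²) = kg·m⁴·s⁻⁵·A⁻¹·K.
Left is m²·s⁻²·K; right is kg·m⁴·s⁻⁵·A⁻¹·K — different.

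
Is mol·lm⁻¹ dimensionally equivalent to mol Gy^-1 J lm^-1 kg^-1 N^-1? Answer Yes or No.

No

Left side:
  lm = cd·sr = cd (luminous flux; sr is dimensionless).
  So lm⁻¹ = cd⁻¹.
  Combining: mol·lm⁻¹ = mol · cd⁻¹ = mol·cd⁻¹.
Right side:
  Gy = J/kg (absorbed dose = energy per mass),
      = m²·s⁻².
  So Gy⁻¹ = m⁻²·s².
  J = N·m (work = force × distance),
      = kg·m²·s⁻².
  lm = cd·sr = cd (luminous flux; sr is dimensionless).
  So lm⁻¹ = cd⁻¹.
  N = kg·m/s² = kg·m·s⁻² (force = mass × acceleration).
  So N⁻¹ = kg⁻¹·m⁻¹·s².
  Combining: mol·Gy⁻¹·J·lm⁻¹·kg⁻¹·N⁻¹ = mol · (m⁻²·s²) · (kg·m²·s⁻²) · cd⁻¹ · kg⁻¹ · (kg⁻¹·m⁻¹·s²) = kg⁻¹·m⁻¹·s²·mol·cd⁻¹.
Left is mol·cd⁻¹; right is kg⁻¹·m⁻¹·s²·mol·cd⁻¹ — different.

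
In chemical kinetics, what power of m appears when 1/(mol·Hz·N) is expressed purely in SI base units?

Hz = 1/s = s⁻¹ (frequency is cycles per second).
So Hz⁻¹ = s.
N = kg·m/s² = kg·m·s⁻² (force = mass × acceleration).
So N⁻¹ = kg⁻¹·m⁻¹·s².
Combining: mol⁻¹·Hz⁻¹·N⁻¹ = mol⁻¹ · s · (kg⁻¹·m⁻¹·s²) = kg⁻¹·m⁻¹·s³·mol⁻¹.
The exponent of m is -1.

-1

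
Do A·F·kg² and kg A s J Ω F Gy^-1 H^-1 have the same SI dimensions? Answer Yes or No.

Left side:
  F = C/V (capacitance = charge per voltage),
      = A·s/(kg·m²·s⁻³·A⁻¹) (substituting C and V),
      = kg⁻¹·m⁻²·s⁴·A².
  Combining: A·F·kg² = A · (kg⁻¹·m⁻²·s⁴·A²) · kg² = kg·m⁻²·s⁴·A³.
Right side:
  J = N·m (work = force × distance),
      = kg·m²·s⁻².
  Ω = V/A (resistance = voltage per current),
      = kg·m²·s⁻³·A⁻².
  F = C/V (capacitance = charge per voltage),
      = A·s/(kg·m²·s⁻³·A⁻¹) (substituting C and V),
      = kg⁻¹·m⁻²·s⁴·A².
  Gy = J/kg (absorbed dose = energy per mass),
      = m²·s⁻².
  So Gy⁻¹ = m⁻²·s².
  H = Wb/A (inductance = flux per current),
      = kg·m²·s⁻²·A⁻².
  So H⁻¹ = kg⁻¹·m⁻²·s²·A².
  Combining: kg·A·s·J·Ω·F·Gy⁻¹·H⁻¹ = kg · A · s · (kg·m²·s⁻²) · (kg·m²·s⁻³·A⁻²) · (kg⁻¹·m⁻²·s⁴·A²) · (m⁻²·s²) · (kg⁻¹·m⁻²·s²·A²) = kg·m⁻²·s⁴·A³.
Both reduce to kg·m⁻²·s⁴·A³.

Yes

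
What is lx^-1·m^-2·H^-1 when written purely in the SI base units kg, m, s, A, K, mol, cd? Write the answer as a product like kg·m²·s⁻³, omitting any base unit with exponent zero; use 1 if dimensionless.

kg⁻¹·m⁻²·s²·A²·cd⁻¹

lx = lm/m² (illuminance = luminous flux per area),
    = m⁻²·cd.
So lx⁻¹ = m²·cd⁻¹.
H = Wb/A (inductance = flux per current),
    = kg·m²·s⁻²·A⁻².
So H⁻¹ = kg⁻¹·m⁻²·s²·A².
Combining: lx⁻¹·m⁻²·H⁻¹ = (m²·cd⁻¹) · m⁻² · (kg⁻¹·m⁻²·s²·A²) = kg⁻¹·m⁻²·s²·A²·cd⁻¹.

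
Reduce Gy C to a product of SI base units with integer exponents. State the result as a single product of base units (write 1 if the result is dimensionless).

Gy = J/kg (absorbed dose = energy per mass),
    = m²·s⁻².
C = A·s = s·A (charge = current × time).
Combining: Gy·C = (m²·s⁻²) · (s·A) = m²·s⁻¹·A.

m²·s⁻¹·A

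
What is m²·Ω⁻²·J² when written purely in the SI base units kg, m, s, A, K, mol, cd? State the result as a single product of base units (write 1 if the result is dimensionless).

Ω = kg·m²·s⁻³·A⁻².
So Ω⁻² = kg⁻²·m⁻⁴·s⁶·A⁴.
J = kg·m²·s⁻².
So J² = kg²·m⁴·s⁻⁴.
Combining: m²·Ω⁻²·J² = m² · (kg⁻²·m⁻⁴·s⁶·A⁴) · (kg²·m⁴·s⁻⁴) = m²·s²·A⁴.

m²·s²·A⁴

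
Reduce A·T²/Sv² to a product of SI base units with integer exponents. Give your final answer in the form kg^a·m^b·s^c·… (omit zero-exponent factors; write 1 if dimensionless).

kg²·m⁻⁴·A⁻¹

Sv = J/kg (equivalent dose = energy per mass),
    = m²·s⁻².
So Sv⁻² = m⁻⁴·s⁴.
T = Wb/m² (flux density = flux per area),
    = kg·s⁻²·A⁻¹.
So T² = kg²·s⁻⁴·A⁻².
Combining: A·Sv⁻²·T² = A · (m⁻⁴·s⁴) · (kg²·s⁻⁴·A⁻²) = kg²·m⁻⁴·A⁻¹.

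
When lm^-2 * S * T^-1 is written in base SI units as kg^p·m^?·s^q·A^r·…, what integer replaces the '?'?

-2

lm = cd.
So lm⁻² = cd⁻².
S = kg⁻¹·m⁻²·s³·A².
T = kg·s⁻²·A⁻¹.
So T⁻¹ = kg⁻¹·s²·A.
Combining: lm⁻²·S·T⁻¹ = cd⁻² · (kg⁻¹·m⁻²·s³·A²) · (kg⁻¹·s²·A) = kg⁻²·m⁻²·s⁵·A³·cd⁻².
The exponent of m is -2.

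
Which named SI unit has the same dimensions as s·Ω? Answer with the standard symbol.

H

Ω = V/A (resistance = voltage per current),
    = kg·m²·s⁻³·A⁻².
Combining: s·Ω = s · (kg·m²·s⁻³·A⁻²) = kg·m²·s⁻²·A⁻².
kg·m²·s⁻²·A⁻² is the base-SI form of the henry.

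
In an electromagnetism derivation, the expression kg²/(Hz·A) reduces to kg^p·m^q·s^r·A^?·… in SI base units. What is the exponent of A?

Hz = 1/s = s⁻¹ (frequency is cycles per second).
So Hz⁻¹ = s.
Combining: kg²·Hz⁻¹·A⁻¹ = kg² · s · A⁻¹ = kg²·s·A⁻¹.
The exponent of A is -1.

-1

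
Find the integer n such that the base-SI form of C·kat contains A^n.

C = s·A.
kat = s⁻¹·mol.
Combining: C·kat = (s·A) · (s⁻¹·mol) = A·mol.
The exponent of A is 1.

1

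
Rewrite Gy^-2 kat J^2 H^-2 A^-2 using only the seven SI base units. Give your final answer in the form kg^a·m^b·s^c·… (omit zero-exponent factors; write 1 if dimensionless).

Gy = J/kg (absorbed dose = energy per mass),
    = m²·s⁻².
So Gy⁻² = m⁻⁴·s⁴.
kat = mol/s = s⁻¹·mol (catalytic activity).
J = N·m (work = force × distance),
    = kg·m²·s⁻².
So J² = kg²·m⁴·s⁻⁴.
H = Wb/A (inductance = flux per current),
    = kg·m²·s⁻²·A⁻².
So H⁻² = kg⁻²·m⁻⁴·s⁴·A⁴.
Combining: Gy⁻²·kat·J²·H⁻²·A⁻² = (m⁻⁴·s⁴) · (s⁻¹·mol) · (kg²·m⁴·s⁻⁴) · (kg⁻²·m⁻⁴·s⁴·A⁴) · A⁻² = m⁻⁴·s³·A²·mol.

m⁻⁴·s³·A²·mol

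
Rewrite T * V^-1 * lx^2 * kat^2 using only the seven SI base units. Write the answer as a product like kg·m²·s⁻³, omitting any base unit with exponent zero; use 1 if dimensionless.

T = Wb/m² (flux density = flux per area),
    = kg·s⁻²·A⁻¹.
V = W/A (potential = power per current),
    = kg·m²·s⁻³·A⁻¹.
So V⁻¹ = kg⁻¹·m⁻²·s³·A.
lx = lm/m² (illuminance = luminous flux per area),
    = m⁻²·cd.
So lx² = m⁻⁴·cd².
kat = mol/s = s⁻¹·mol (catalytic activity).
So kat² = s⁻²·mol².
Combining: T·V⁻¹·lx²·kat² = (kg·s⁻²·A⁻¹) · (kg⁻¹·m⁻²·s³·A) · (m⁻⁴·cd²) · (s⁻²·mol²) = m⁻⁶·s⁻¹·mol²·cd².

m⁻⁶·s⁻¹·mol²·cd²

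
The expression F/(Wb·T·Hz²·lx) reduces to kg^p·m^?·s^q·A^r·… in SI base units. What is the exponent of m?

-2

Wb = kg·m²·s⁻²·A⁻¹.
So Wb⁻¹ = kg⁻¹·m⁻²·s²·A.
T = kg·s⁻²·A⁻¹.
So T⁻¹ = kg⁻¹·s²·A.
Hz = s⁻¹.
So Hz⁻² = s².
lx = m⁻²·cd.
So lx⁻¹ = m²·cd⁻¹.
F = kg⁻¹·m⁻²·s⁴·A².
Combining: Wb⁻¹·T⁻¹·Hz⁻²·lx⁻¹·F = (kg⁻¹·m⁻²·s²·A) · (kg⁻¹·s²·A) · s² · (m²·cd⁻¹) · (kg⁻¹·m⁻²·s⁴·A²) = kg⁻³·m⁻²·s¹⁰·A⁴·cd⁻¹.
The exponent of m is -2.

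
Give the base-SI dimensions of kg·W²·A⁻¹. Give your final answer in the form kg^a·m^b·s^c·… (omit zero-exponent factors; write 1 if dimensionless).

kg³·m⁴·s⁻⁶·A⁻¹

W = J/s (power = energy per time),
    = kg·m²·s⁻³.
So W² = kg²·m⁴·s⁻⁶.
Combining: kg·W²·A⁻¹ = kg · (kg²·m⁴·s⁻⁶) · A⁻¹ = kg³·m⁴·s⁻⁶·A⁻¹.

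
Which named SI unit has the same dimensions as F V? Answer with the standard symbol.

C

F = kg⁻¹·m⁻²·s⁴·A².
V = kg·m²·s⁻³·A⁻¹.
Combining: F·V = (kg⁻¹·m⁻²·s⁴·A²) · (kg·m²·s⁻³·A⁻¹) = s·A.
s·A is the base-SI form of the coulomb.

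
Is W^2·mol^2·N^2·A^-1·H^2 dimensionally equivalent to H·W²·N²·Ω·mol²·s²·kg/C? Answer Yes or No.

No

Left side:
  W = J/s (power = energy per time),
      = kg·m²·s⁻³.
  So W² = kg²·m⁴·s⁻⁶.
  N = kg·m/s² = kg·m·s⁻² (force = mass × acceleration).
  So N² = kg²·m²·s⁻⁴.
  H = Wb/A (inductance = flux per current),
      = kg·m²·s⁻²·A⁻².
  So H² = kg²·m⁴·s⁻⁴·A⁻⁴.
  Combining: W²·mol²·N²·A⁻¹·H² = (kg²·m⁴·s⁻⁶) · mol² · (kg²·m²·s⁻⁴) · A⁻¹ · (kg²·m⁴·s⁻⁴·A⁻⁴) = kg⁶·m¹⁰·s⁻¹⁴·A⁻⁵·mol².
Right side:
  H = Wb/A (inductance = flux per current),
      = kg·m²·s⁻²·A⁻².
  C = A·s = s·A (charge = current × time).
  So C⁻¹ = s⁻¹·A⁻¹.
  W = J/s (power = energy per time),
      = kg·m²·s⁻³.
  So W² = kg²·m⁴·s⁻⁶.
  N = kg·m/s² = kg·m·s⁻² (force = mass × acceleration).
  So N² = kg²·m²·s⁻⁴.
  Ω = V/A (resistance = voltage per current),
      = kg·m²·s⁻³·A⁻².
  Combining: H·C⁻¹·W²·N²·Ω·mol²·s²·kg = (kg·m²·s⁻²·A⁻²) · (s⁻¹·A⁻¹) · (kg²·m⁴·s⁻⁶) · (kg²·m²·s⁻⁴) · (kg·m²·s⁻³·A⁻²) · mol² · s² · kg = kg⁷·m¹⁰·s⁻¹⁴·A⁻⁵·mol².
Left is kg⁶·m¹⁰·s⁻¹⁴·A⁻⁵·mol²; right is kg⁷·m¹⁰·s⁻¹⁴·A⁻⁵·mol² — different.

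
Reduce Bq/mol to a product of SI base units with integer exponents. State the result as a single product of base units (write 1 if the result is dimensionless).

s⁻¹·mol⁻¹

Bq = s⁻¹.
Combining: Bq·mol⁻¹ = s⁻¹ · mol⁻¹ = s⁻¹·mol⁻¹.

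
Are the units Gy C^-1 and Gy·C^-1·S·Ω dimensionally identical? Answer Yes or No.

Yes

Left side:
  Gy = m²·s⁻².
  C = s·A.
  So C⁻¹ = s⁻¹·A⁻¹.
  Combining: Gy·C⁻¹ = (m²·s⁻²) · (s⁻¹·A⁻¹) = m²·s⁻³·A⁻¹.
Right side:
  Gy = J/kg (absorbed dose = energy per mass),
      = m²·s⁻².
  C = A·s = s·A (charge = current × time).
  So C⁻¹ = s⁻¹·A⁻¹.
  S = 1/Ω (conductance is reciprocal resistance),
      = kg⁻¹·m⁻²·s³·A².
  Ω = V/A (resistance = voltage per current),
      = kg·m²·s⁻³·A⁻².
  Combining: Gy·C⁻¹·S·Ω = (m²·s⁻²) · (s⁻¹·A⁻¹) · (kg⁻¹·m⁻²·s³·A²) · (kg·m²·s⁻³·A⁻²) = m²·s⁻³·A⁻¹.
Both reduce to m²·s⁻³·A⁻¹.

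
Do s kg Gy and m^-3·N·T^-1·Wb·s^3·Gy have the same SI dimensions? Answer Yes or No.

Left side:
  Gy = J/kg (absorbed dose = energy per mass),
      = m²·s⁻².
  Combining: s·kg·Gy = s · kg · (m²·s⁻²) = kg·m²·s⁻¹.
Right side:
  N = kg·m·s⁻².
  T = kg·s⁻²·A⁻¹.
  So T⁻¹ = kg⁻¹·s²·A.
  Wb = kg·m²·s⁻²·A⁻¹.
  Gy = m²·s⁻².
  Combining: m⁻³·N·T⁻¹·Wb·s³·Gy = m⁻³ · (kg·m·s⁻²) · (kg⁻¹·s²·A) · (kg·m²·s⁻²·A⁻¹) · s³ · (m²·s⁻²) = kg·m²·s⁻¹.
Both reduce to kg·m²·s⁻¹.

Yes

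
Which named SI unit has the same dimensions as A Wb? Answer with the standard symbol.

J

Wb = kg·m²·s⁻²·A⁻¹.
Combining: A·Wb = A · (kg·m²·s⁻²·A⁻¹) = kg·m²·s⁻².
kg·m²·s⁻² is the base-SI form of the joule.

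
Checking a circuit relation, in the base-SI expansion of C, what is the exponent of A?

1

C = s·A.
The exponent of A is 1.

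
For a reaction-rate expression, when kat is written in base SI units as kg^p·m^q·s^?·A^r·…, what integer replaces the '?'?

kat = mol/s = s⁻¹·mol (catalytic activity).
The exponent of s is -1.

-1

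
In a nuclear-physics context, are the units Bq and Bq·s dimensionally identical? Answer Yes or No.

Left side:
  Bq = 1/s = s⁻¹ (activity is decays per second).
Right side:
  Bq = s⁻¹.
  Combining: Bq·s = s⁻¹ · s = 1.
Left is s⁻¹; right is 1 — different.

No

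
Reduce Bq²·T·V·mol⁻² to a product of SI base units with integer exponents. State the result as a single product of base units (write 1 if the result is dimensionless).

kg²·m²·s⁻⁷·A⁻²·mol⁻²

Bq = 1/s = s⁻¹ (activity is decays per second).
So Bq² = s⁻².
T = Wb/m² (flux density = flux per area),
    = kg·s⁻²·A⁻¹.
V = W/A (potential = power per current),
    = kg·m²·s⁻³·A⁻¹.
Combining: Bq²·T·V·mol⁻² = s⁻² · (kg·s⁻²·A⁻¹) · (kg·m²·s⁻³·A⁻¹) · mol⁻² = kg²·m²·s⁻⁷·A⁻²·mol⁻².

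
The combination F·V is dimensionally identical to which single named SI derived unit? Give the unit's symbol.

C

F = C/V (capacitance = charge per voltage),
    = A·s/(kg·m²·s⁻³·A⁻¹) (substituting C and V),
    = kg⁻¹·m⁻²·s⁴·A².
V = W/A (potential = power per current),
    = kg·m²·s⁻³·A⁻¹.
Combining: F·V = (kg⁻¹·m⁻²·s⁴·A²) · (kg·m²·s⁻³·A⁻¹) = s·A.
s·A is the base-SI form of the coulomb.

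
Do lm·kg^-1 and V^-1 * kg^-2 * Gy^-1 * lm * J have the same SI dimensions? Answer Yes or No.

No

Left side:
  lm = cd·sr = cd (luminous flux; sr is dimensionless).
  Combining: lm·kg⁻¹ = cd · kg⁻¹ = kg⁻¹·cd.
Right side:
  V = W/A (potential = power per current),
      = kg·m²·s⁻³·A⁻¹.
  So V⁻¹ = kg⁻¹·m⁻²·s³·A.
  Gy = J/kg (absorbed dose = energy per mass),
      = m²·s⁻².
  So Gy⁻¹ = m⁻²·s².
  lm = cd·sr = cd (luminous flux; sr is dimensionless).
  J = N·m (work = force × distance),
      = kg·m²·s⁻².
  Combining: V⁻¹·kg⁻²·Gy⁻¹·lm·J = (kg⁻¹·m⁻²·s³·A) · kg⁻² · (m⁻²·s²) · cd · (kg·m²·s⁻²) = kg⁻²·m⁻²·s³·A·cd.
Left is kg⁻¹·cd; right is kg⁻²·m⁻²·s³·A·cd — different.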